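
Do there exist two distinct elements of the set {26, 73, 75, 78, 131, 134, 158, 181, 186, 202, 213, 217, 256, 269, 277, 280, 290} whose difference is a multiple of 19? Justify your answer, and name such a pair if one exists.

Two integers differ by a multiple of 19 exactly when they have the same residue mod 19. The residues are 26↦7, 73↦16, 75↦18, 78↦2, 131↦17, 134↦1, 158↦6, 181↦10, 186↦15, 202↦12, 213↦4, 217↦8, 256↦9, 269↦3, 277↦11, 280↦14, 290↦5.
All 17 residues are distinct, so no two elements differ by a multiple of 19.

No such pair exists.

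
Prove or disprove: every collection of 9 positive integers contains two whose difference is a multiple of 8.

Each integer lies in one of the 8 residue classes modulo 8.
Placing 9 integers into 8 classes, some class receives at least two — say a and b.
Then a ≡ b (mod 8), i.e. 8 ∣ (a − b).

Yes, this is always true.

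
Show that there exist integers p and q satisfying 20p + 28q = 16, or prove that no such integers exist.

Since gcd(20, 28) = 4 and 16 = 4·4, Bézout's identity guarantees a solution.
Dividing through by 4 reduces the equation to 5p + 7q = 4.
Dividing repeatedly: 7 = 1·5 + 2, 5 = 2·2 + 1, 2 = 2·1 + 0.
Working back up the chain: 1 = 5 − 2·2 = 5 − 2·(7 − 1·5) = −2·7 + 3·5. So 5·3 + 7·(-2) = 1.
Times 4: 5·12 + 7·(-8) = 4, so (12, -8) solves it.
The general solution is p = 12 + 7k, q = -8 − 5k; taking k = -1 gives the smaller pair p = 5, q = -3.
Check: 20·5 + 28·(-3) = 100 − 84 = 16. ✓

p = 5, q = -3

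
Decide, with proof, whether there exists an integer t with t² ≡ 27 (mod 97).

Take t = 67. Then 67² = 4489 = 46·97 + 27, so 67² ≡ 27 (mod 97).

t = 67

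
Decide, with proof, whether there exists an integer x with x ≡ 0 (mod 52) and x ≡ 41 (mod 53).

x = 624

gcd(52, 53) = 1, so the Chinese Remainder Theorem guarantees exactly one residue class mod 2756 satisfying both.
Write x = 0 + 52t and require 0 + 52t ≡ 41 (mod 53), i.e. 52t ≡ 41 (mod 53).
Note 52·52 = 2704 ≡ 1 (mod 53) (as 2704 − 1 = 51·53), so 52⁻¹ ≡ 52.
Therefore t ≡ 52·41 = 2132 ≡ 12 (mod 53).
With t = 12: x = 0 + 52·12 = 624.
Verify: 624 = 12·52 + 0 and 624 = 11·53 + 41. ✓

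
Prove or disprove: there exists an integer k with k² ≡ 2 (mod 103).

k = 38

k = 38 works: 38² = 1444, and 1444 − 2 = 1442 = 14·103.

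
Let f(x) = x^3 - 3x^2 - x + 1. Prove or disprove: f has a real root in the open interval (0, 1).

f(0) = 1 and f(1) = -2, which have opposite signs.
f is continuous everywhere (it is a polynomial), in particular on [0, 1].
By the Intermediate Value Theorem, f takes the value 0 somewhere in the open interval.

Yes, f has a root in the interval.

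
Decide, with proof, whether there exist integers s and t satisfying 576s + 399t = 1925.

Any value of 576s + 399t is a multiple of gcd(576, 399) = 3.
But 1925 is not a multiple of 3 (it leaves remainder 2).
Hence no integers s, t satisfy the equation.

There are no such integers.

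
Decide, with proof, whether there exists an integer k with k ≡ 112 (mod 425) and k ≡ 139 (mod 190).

No, no such integer exists.

gcd(425, 190) = 5. If k ≡ 112 (mod 425) and k ≡ 139 (mod 190), then k ≡ 112 (mod 5) and k ≡ 139 (mod 5).
These are incompatible: 112 − 139 = -27 is not divisible by 5.
Hence the system has no solution.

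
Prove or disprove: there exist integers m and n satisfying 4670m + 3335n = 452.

No such integers exist.

Any value of 4670m + 3335n is a multiple of gcd(4670, 3335) = 5.
However 452 leaves remainder 2 on division by 5.
So the equation is unsolvable over ℤ.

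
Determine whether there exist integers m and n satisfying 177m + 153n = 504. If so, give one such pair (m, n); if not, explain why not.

Since gcd(177, 153) = 3 and 504 = 3·168, Bézout's identity guarantees a solution.
Dividing through by 3 reduces the equation to 59m + 51n = 168.
Run the Euclidean algorithm on 59 and 51: 59 = 1·51 + 8, 51 = 6·8 + 3, 8 = 2·3 + 2, 3 = 1·2 + 1, 2 = 2·1 + 0.
Back-substituting, 1 = 3 − 1·2 = 3 − (8 − 2·3) = −8 + 3·3 = −8 + 3·(51 − 6·8) = 3·51 − 19·8 = 3·51 − 19·(59 − 1·51) = −19·59 + 22·51; that is, 59·(-19) + 51·22 = 1.
Multiplying through by 168: m = (-19)·168 = -3192, n = 22·168 = 3696 is a solution.
The general solution is m = -3192 + 51k, n = 3696 − 59k; taking k = 63 gives the smaller pair m = 21, n = -21.
Check: 177·21 + 153·(-21) = 3717 − 3213 = 504. ✓

m = 21, n = -21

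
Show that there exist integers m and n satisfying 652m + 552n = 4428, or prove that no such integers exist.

m = 105, n = -116

Every value of 652m + 552n is a multiple of gcd(652, 552) = 4; since 4 ∣ 4428, solutions exist.
Dividing through by 4 reduces the equation to 163m + 138n = 1107.
Run the Euclidean algorithm on 163 and 138: 163 = 1·138 + 25, 138 = 5·25 + 13, 25 = 1·13 + 12, 13 = 1·12 + 1, 12 = 12·1 + 0.
Working back up the chain: 1 = 13 − 1·12 = 13 − (25 − 1·13) = −25 + 2·13 = −25 + 2·(138 − 5·25) = 2·138 − 11·25 = 2·138 − 11·(163 − 1·138) = −11·163 + 13·138. So 163·(-11) + 138·13 = 1.
Times 1107: 163·(-12177) + 138·14391 = 1107, so (-12177, 14391) solves it.
Shifting by a multiple of (138, −163) keeps it a solution: m = -12177 + 89·138 = 105, n = 14391 − 89·163 = -116.
Check: 652·105 + 552·(-116) = 68460 − 64032 = 4428. ✓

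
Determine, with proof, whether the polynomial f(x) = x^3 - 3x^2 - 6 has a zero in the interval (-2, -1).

The endpoint values f(-2) = -26 and f(-1) = -10 are both negative. Claim: f(x) < 0 for every x in (-2, -1).
Shift to the endpoint -1: with x = -1 − u (0 < u < 1), one computes f(-1 − u) = -u^3 - 6u^2 - 9u - 10.
The nonzero coefficients here are all negative, so for u > 0 every term is negative (or zero), and the constant term -10 is strictly negative.
So f is strictly negative on (-2, -1); no root exists in the interval.

No.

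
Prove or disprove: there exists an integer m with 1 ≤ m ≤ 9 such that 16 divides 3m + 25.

The values of 3m + 25 for m = 1, 2, …, 9 are 28, 31, 34, 37, 40, 43, 46, 49, 52; reduced mod 16 these are 12, 15, 2, 5, 8, 11, 14, 1, 4.
None is 0, so 16 never divides 3m + 25 on this range.

No, no such integer m in that range exists.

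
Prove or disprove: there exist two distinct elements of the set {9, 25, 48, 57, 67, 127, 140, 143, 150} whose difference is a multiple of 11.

Residues mod 11: 9↦9, 25↦3, 48↦4, 57↦2, 67↦1, 127↦6, 140↦8, 143↦0, 150↦7.
These 9 residues are pairwise different, hence no difference of two elements is divisible by 11.

No, no such pair exists.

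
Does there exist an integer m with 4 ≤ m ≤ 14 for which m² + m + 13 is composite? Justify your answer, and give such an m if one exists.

m = 6

At m = 6: 6² + 6 + 13 = 55 = 5·11, which is composite.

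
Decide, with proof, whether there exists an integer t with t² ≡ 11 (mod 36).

No such integer exists.

Work modulo the divisor 3 of 36. If t² ≡ 11 (mod 36) then t² ≡ 2 (mod 3).
Since (3 − t)² ≡ t² (mod 3), it suffices to square t = 0, 1, …, 1: the residues are 0, 1.
So the quadratic residues mod 3 are {0, 1}, and 2 is not among them.
Therefore t² ≡ 11 (mod 36) has no solution.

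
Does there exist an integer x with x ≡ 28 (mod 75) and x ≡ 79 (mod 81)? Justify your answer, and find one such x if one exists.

Here gcd(75, 81) = 3, and both 28 and 79 leave remainder 1 mod 3, so the system is consistent.
List candidates x ≡ 28 (mod 75): 28, 103, 178, 253, 328, 403. Modulo 81 these are 28, 22, 16, 10, 4, 79; 403 gives 79 as required.
Verify: 403 = 5·75 + 28 and 403 = 4·81 + 79. ✓

x = 403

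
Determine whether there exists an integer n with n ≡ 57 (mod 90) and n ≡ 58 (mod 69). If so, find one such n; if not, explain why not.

Reduce both congruences modulo 3, which divides 90 and 69: they say n ≡ 57 (mod 3) and n ≡ 58 (mod 3).
But 57 mod 3 = 0 while 58 mod 3 = 1, a contradiction.
Therefore no such n exists.

No such integer exists.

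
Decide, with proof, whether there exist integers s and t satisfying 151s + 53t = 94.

s = 28, t = -78

Since gcd(151, 53) = 1, every integer is an integer combination of 151 and 53.
Euclidean algorithm: 151 = 2·53 + 45, 53 = 1·45 + 8, 45 = 5·8 + 5, 8 = 1·5 + 3, 5 = 1·3 + 2, 3 = 1·2 + 1, 2 = 2·1 + 0.
Working back up the chain: 1 = 3 − 1·2 = 3 − (5 − 1·3) = −5 + 2·3 = −5 + 2·(8 − 1·5) = 2·8 − 3·5 = 2·8 − 3·(45 − 5·8) = −3·45 + 17·8 = −3·45 + 17·(53 − 1·45) = 17·53 − 20·45 = 17·53 − 20·(151 − 2·53) = −20·151 + 57·53. So 151·(-20) + 53·57 = 1.
Times 94: 151·(-1880) + 53·5358 = 94, so (-1880, 5358) solves it.
Shifting by a multiple of (53, −151) keeps it a solution: s = -1880 + 36·53 = 28, t = 5358 − 36·151 = -78.
Check: 151·28 + 53·(-78) = 4228 − 4134 = 94. ✓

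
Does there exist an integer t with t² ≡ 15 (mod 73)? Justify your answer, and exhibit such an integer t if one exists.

No, no such integer exists.

Apply Euler's criterion with the prime 73: 15 is a quadratic residue iff 15^36 ≡ 1 (mod 73), and a non-residue iff it is ≡ −1.
Repeated squaring mod 73: 15^2 = 225 ≡ 6; 15^4 ≡ 6² = 36 ≡ 36; 15^8 ≡ 36² = 1296 ≡ 55; 15^16 ≡ 55² = 3025 ≡ 32; 15^32 ≡ 32² = 1024 ≡ 2.
Since 36 = 32 + 4, 15^36 ≡ 2 · 36; multiplying out mod 73: 2·36 = 72 ≡ 72. Thus 15^36 ≡ 72 ≡ −1 (mod 73).
By Euler's criterion 15 is a quadratic non-residue mod 73: no t satisfies t² ≡ 15 (mod 73).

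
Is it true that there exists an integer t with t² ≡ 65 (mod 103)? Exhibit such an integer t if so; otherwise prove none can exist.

No such integer exists.

103 is prime, so by Euler's criterion 65 is a square mod 103 iff 65^((103−1)/2) = 65^51 ≡ 1 (mod 103).
Squaring successively (mod 103): 65^2 = 4225 ≡ 2; 65^4 ≡ 2² = 4 ≡ 4; 65^8 ≡ 4² = 16 ≡ 16; 65^16 ≡ 16² = 256 ≡ 50; 65^32 ≡ 50² = 2500 ≡ 28.
Since 51 = 32 + 16 + 2 + 1, 65^51 ≡ 28 · 50 · 2 · 65; multiplying out mod 103: 28·50 = 1400 ≡ 61, then 61·2 = 122 ≡ 19, then 19·65 = 1235 ≡ 102. Thus 65^51 ≡ 102 ≡ −1 (mod 103).
By Euler's criterion 65 is a quadratic non-residue mod 103: no t satisfies t² ≡ 65 (mod 103).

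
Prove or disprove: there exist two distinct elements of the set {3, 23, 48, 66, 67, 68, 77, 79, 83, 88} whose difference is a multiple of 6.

23 mod 6 = 5 and 77 mod 6 = 5, so 77 − 23 = 54 = 9·6.

Yes: 23 and 77.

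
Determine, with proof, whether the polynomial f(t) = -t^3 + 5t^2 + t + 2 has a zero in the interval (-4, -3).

f(-4) = 142 and f(-3) = 71, both positive, so a sign-change argument is unavailable; we show f keeps this sign on the whole interval.
Substitute t = -3 − u, where 0 < u < 1 on the interval. Expanding, f(-3 − u) = u^3 + 14u^2 + 56u + 71.
The nonzero coefficients here are all positive, so for u > 0 every term is positive (or zero), and the constant term 71 is strictly positive.
So f is strictly positive on (-4, -3); no root exists in the interval.

No such root exists.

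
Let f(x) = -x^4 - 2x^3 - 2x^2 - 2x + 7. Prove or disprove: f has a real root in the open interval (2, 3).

No such root exists.

f(2) = -37 and f(3) = -152, both negative, so a sign-change argument is unavailable; we show f keeps this sign on the whole interval.
Shift to the endpoint 2: with x = 2 + u (0 < u < 1), one computes f(2 + u) = -u^4 - 10u^3 - 38u^2 - 66u - 37.
All 5 nonzero coefficients of this polynomial in u are negative; hence for u > 0 the value is a sum of negative terms (the constant -37 among them).
Therefore f(x) < 0 throughout (2, 3), and f has no zero there.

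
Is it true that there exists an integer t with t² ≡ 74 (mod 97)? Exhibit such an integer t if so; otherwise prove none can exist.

No such integer exists.

97 is prime, so by Euler's criterion 74 is a square mod 97 iff 74^((97−1)/2) = 74^48 ≡ 1 (mod 97).
Repeated squaring mod 97: 74^2 = 5476 ≡ 44; 74^4 ≡ 44² = 1936 ≡ 93; 74^8 ≡ 93² = 8649 ≡ 16; 74^16 ≡ 16² = 256 ≡ 62; 74^32 ≡ 62² = 3844 ≡ 61.
Since 48 = 32 + 16, 74^48 ≡ 61 · 62; multiplying out mod 97: 61·62 = 3782 ≡ 96. Thus 74^48 ≡ 96 ≡ −1 (mod 97).
The value −1 means 74 is a non-residue modulo 97, so t² ≡ 74 (mod 97) is impossible.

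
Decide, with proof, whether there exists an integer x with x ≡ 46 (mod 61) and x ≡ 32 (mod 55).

gcd(61, 55) = 1, so the Chinese Remainder Theorem guarantees exactly one residue class mod 3355 satisfying both.
Write x = 46 + 61t and require 46 + 61t ≡ 32 (mod 55), i.e. 61t ≡ 41 (mod 55).
61 ≡ 6 (mod 55), so this reads 6t ≡ 41 (mod 55). Note 6·46 = 276 ≡ 1 (mod 55) (as 276 − 1 = 5·55), so 6⁻¹ ≡ 46.
Therefore t ≡ 46·41 = 1886 ≡ 16 (mod 55).
With t = 16: x = 46 + 61·16 = 1022.
Check: 1022 mod 61 = 46, 1022 mod 55 = 32. ✓

x = 1022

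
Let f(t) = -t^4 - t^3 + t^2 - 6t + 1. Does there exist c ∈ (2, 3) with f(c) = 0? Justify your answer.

No.

The endpoint values f(2) = -31 and f(3) = -116 are both negative. Claim: f(t) < 0 for every t in (2, 3).
Substitute t = 2 + u, where 0 < u < 1 on the interval. Expanding, f(2 + u) = -u^4 - 9u^3 - 29u^2 - 46u - 31.
The nonzero coefficients here are all negative, so for u > 0 every term is negative (or zero), and the constant term -31 is strictly negative.
Therefore f(t) < 0 throughout (2, 3), and f has no zero there.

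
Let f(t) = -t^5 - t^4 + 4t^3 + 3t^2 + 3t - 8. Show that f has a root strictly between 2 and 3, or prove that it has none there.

f has no root in that interval.

The endpoint values f(2) = -6 and f(3) = -188 are both negative. Claim: f(t) < 0 for every t in (2, 3).
Shift to the endpoint 2: with t = 2 + u (0 < u < 1), one computes f(2 + u) = -u^5 - 11u^4 - 44u^3 - 77u^2 - 49u - 6.
All 6 nonzero coefficients of this polynomial in u are negative; hence for u > 0 the value is a sum of negative terms (the constant -6 among them).
So f is strictly negative on (2, 3); no root exists in the interval.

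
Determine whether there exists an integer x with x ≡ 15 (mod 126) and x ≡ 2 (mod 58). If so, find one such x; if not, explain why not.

Both moduli are multiples of 2 = gcd(126, 58), so any solution would satisfy x ≡ 15 and x ≡ 2 modulo 2 simultaneously.
These are incompatible: 15 − 2 = 13 is not divisible by 2.
Therefore no such x exists.

There is no such integer.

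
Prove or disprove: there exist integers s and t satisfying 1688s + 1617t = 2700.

s = 243, t = -252

Since gcd(1688, 1617) = 1, every integer is an integer combination of 1688 and 1617.
Run the Euclidean algorithm on 1688 and 1617: 1688 = 1·1617 + 71, 1617 = 22·71 + 55, 71 = 1·55 + 16, 55 = 3·16 + 7, 16 = 2·7 + 2, 7 = 3·2 + 1, 2 = 2·1 + 0.
Unwinding: 1 = 7 − 3·2 = 7 − 3·(16 − 2·7) = −3·16 + 7·7 = −3·16 + 7·(55 − 3·16) = 7·55 − 24·16 = 7·55 − 24·(71 − 1·55) = −24·71 + 31·55 = −24·71 + 31·(1617 − 22·71) = 31·1617 − 706·71 = 31·1617 − 706·(1688 − 1·1617) = −706·1688 + 737·1617, i.e. 1688·(-706) + 1617·737 = 1.
Multiplying through by 2700: s = (-706)·2700 = -1906200, t = 737·2700 = 1989900 is a solution.
Shifting by a multiple of (1617, −1688) keeps it a solution: s = -1906200 + 1179·1617 = 243, t = 1989900 − 1179·1688 = -252.
Indeed 1688·243 + 1617·(-252) = 410184 − 407484 = 2700.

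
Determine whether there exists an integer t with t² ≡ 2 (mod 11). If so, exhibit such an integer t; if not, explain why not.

Since (11 − t)² ≡ t² (mod 11), it suffices to square t = 0, 1, …, 5: the residues are 0, 1, 4, 9, 5, 3.
The set of squares mod 11 is therefore {0, 1, 3, 4, 5, 9}, which does not contain 2.
Hence no integer t has t² ≡ 2 (mod 11).

There is no such integer.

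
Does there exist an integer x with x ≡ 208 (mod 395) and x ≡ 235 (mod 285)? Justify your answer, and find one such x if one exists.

gcd(395, 285) = 5. If x ≡ 208 (mod 395) and x ≡ 235 (mod 285), then x ≡ 208 (mod 5) and x ≡ 235 (mod 5).
These are incompatible: 208 − 235 = -27 is not divisible by 5.
Therefore no such x exists.

No such integer exists.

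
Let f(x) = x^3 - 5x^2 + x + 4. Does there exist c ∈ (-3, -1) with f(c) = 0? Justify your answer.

No.

f(-3) = -71 and f(-1) = -3, both negative, so a sign-change argument is unavailable; we show f keeps this sign on the whole interval.
Shift to the endpoint -1: with x = -1 − u (0 < u < 2), one computes f(-1 − u) = -u^3 - 8u^2 - 14u - 3.
All 4 nonzero coefficients of this polynomial in u are negative; hence for u > 0 the value is a sum of negative terms (the constant -3 among them).
So f is strictly negative on (-3, -1); no root exists in the interval.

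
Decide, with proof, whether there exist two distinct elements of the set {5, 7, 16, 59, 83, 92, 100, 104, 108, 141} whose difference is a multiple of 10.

No such pair exists.

Two integers differ by a multiple of 10 exactly when they have the same residue mod 10. The residues are 5↦5, 7↦7, 16↦6, 59↦9, 83↦3, 92↦2, 100↦0, 104↦4, 108↦8, 141↦1.
All 10 residues are distinct, so no two elements differ by a multiple of 10.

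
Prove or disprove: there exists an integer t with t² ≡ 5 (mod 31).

t = 6

Take t = 6. Then 6² = 36 = 1·31 + 5, so 6² ≡ 5 (mod 31).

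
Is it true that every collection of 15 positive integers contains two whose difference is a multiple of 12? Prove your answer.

True.

There are exactly 12 possible remainders on division by 12.
Since 15 > 12, two of the 15 integers must share a residue class by the pigeonhole principle; call them a and b.
Equal remainders mean a − b ≡ 0 (mod 12), so 12 divides their difference.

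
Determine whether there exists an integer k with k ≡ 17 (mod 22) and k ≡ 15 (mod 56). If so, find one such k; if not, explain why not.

Here gcd(22, 56) = 2, and both 17 and 15 leave remainder 1 mod 2, so the system is consistent.
The integers ≡ 17 (mod 22) are 17, 39, 61, 83, 105, 127, …; their remainders mod 56 are 17, 39, 5, 27, 49, 15, so k = 127 is the first that is ≡ 15 (mod 56).
Verify: 127 = 5·22 + 17 and 127 = 2·56 + 15. ✓

k = 127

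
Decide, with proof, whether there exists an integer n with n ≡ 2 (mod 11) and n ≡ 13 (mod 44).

gcd(11, 44) = 11. A simultaneous solution exists iff 2 ≡ 13 (mod 11); here 2 mod 11 = 2 = 13 mod 11, so it does.
Step through n = 2, 2 + 11, 2 + 2·11, …: the values 2, 13 reduce mod 44 to 2, 13. The value 13 hits 13.
Verify: 13 = 1·11 + 2 and 13 = 0·44 + 13. ✓

n = 13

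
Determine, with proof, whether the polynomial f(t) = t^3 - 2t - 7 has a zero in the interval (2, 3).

f(2) = -3 and f(3) = 14, which have opposite signs.
Since f is a polynomial it is continuous on [2, 3].
By the Intermediate Value Theorem, f takes the value 0 somewhere in the open interval.

Yes, f has a root in the interval.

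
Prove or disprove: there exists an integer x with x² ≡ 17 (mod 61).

No such integer exists.

61 is prime, so by Euler's criterion 17 is a square mod 61 iff 17^((61−1)/2) = 17^30 ≡ 1 (mod 61).
Squaring successively (mod 61): 17^2 = 289 ≡ 45; 17^4 ≡ 45² = 2025 ≡ 12; 17^8 ≡ 12² = 144 ≡ 22; 17^16 ≡ 22² = 484 ≡ 57.
Since 30 = 16 + 8 + 4 + 2, 17^30 ≡ 57 · 22 · 12 · 45; multiplying out mod 61: 57·22 = 1254 ≡ 34, then 34·12 = 408 ≡ 42, then 42·45 = 1890 ≡ 60. Thus 17^30 ≡ 60 ≡ −1 (mod 61).
The value −1 means 17 is a non-residue modulo 61, so x² ≡ 17 (mod 61) is impossible.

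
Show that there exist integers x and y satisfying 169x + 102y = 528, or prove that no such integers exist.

x = 84, y = -134

169 and 102 are coprime, so 169x + 102y ranges over all of ℤ.
Euclidean algorithm: 169 = 1·102 + 67, 102 = 1·67 + 35, 67 = 1·35 + 32, 35 = 1·32 + 3, 32 = 10·3 + 2, 3 = 1·2 + 1, 2 = 2·1 + 0.
Working back up the chain: 1 = 3 − 1·2 = 3 − (32 − 10·3) = −32 + 11·3 = −32 + 11·(35 − 1·32) = 11·35 − 12·32 = 11·35 − 12·(67 − 1·35) = −12·67 + 23·35 = −12·67 + 23·(102 − 1·67) = 23·102 − 35·67 = 23·102 − 35·(169 − 1·102) = −35·169 + 58·102. So 169·(-35) + 102·58 = 1.
Times 528: 169·(-18480) + 102·30624 = 528, so (-18480, 30624) solves it.
Adding 182·102 to x and subtracting 182·169 from y gives the tidier solution (84, -134).
Indeed 169·84 + 102·(-134) = 14196 − 13668 = 528.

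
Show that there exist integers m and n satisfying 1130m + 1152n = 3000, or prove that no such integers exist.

Every value of 1130m + 1152n is a multiple of gcd(1130, 1152) = 2; since 2 ∣ 3000, solutions exist.
Dividing through by 2 reduces the equation to 565m + 576n = 1500.
Dividing repeatedly: 576 = 1·565 + 11, 565 = 51·11 + 4, 11 = 2·4 + 3, 4 = 1·3 + 1, 3 = 3·1 + 0.
Unwinding: 1 = 4 − 1·3 = 4 − (11 − 2·4) = −11 + 3·4 = −11 + 3·(565 − 51·11) = 3·565 − 154·11 = 3·565 − 154·(576 − 1·565) = −154·576 + 157·565, i.e. 565·157 + 576·(-154) = 1.
Scaling by 1500 gives the particular solution (m, n) = (235500, -231000).
Subtracting 408·576 from m and adding 408·565 to n gives the tidier solution (492, -480).
Indeed 1130·492 + 1152·(-480) = 555960 − 552960 = 3000.

m = 492, n = -480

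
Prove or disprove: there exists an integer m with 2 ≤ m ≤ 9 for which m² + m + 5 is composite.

At m = 9: 9² + 9 + 5 = 95 = 5·19, which is composite.

m = 9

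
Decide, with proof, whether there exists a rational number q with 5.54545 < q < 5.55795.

Scale by 9: the interval becomes (49.90905, 50.02155), which contains the integer 50.
Hence 50/9 is a rational number with 5.54545 < 50/9 < 5.55795.

q = 50/9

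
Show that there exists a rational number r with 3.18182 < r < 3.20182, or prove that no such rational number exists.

Multiplying by 5: 5·3.18182 = 15.90910 and 5·3.20182 = 16.00910, so the integer 16 lies strictly between them.
Dividing back, 3.18182 < 16/5 < 3.20182, and 16/5 is rational.

r = 16/5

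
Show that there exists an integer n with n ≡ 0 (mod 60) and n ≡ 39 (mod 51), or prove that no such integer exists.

The moduli are not coprime: gcd(60, 51) = 3. Compatibility requires 3 ∣ (39 − 0) = 39, which holds, so solutions exist.
Write n = 0 + 60t. Then 60t ≡ 39 − 0 ≡ 39 (mod 51); dividing through by 3 gives 20t ≡ 13 (mod 17).
20 ≡ 3 (mod 17), so this reads 3t ≡ 13 (mod 17). Invert 3 mod 17 by the Euclidean algorithm: 17 = 5·3 + 2, 3 = 1·2 + 1, 2 = 2·1 + 0; back-substituting, 1 = 3 − 1·2 = 3 − (17 − 5·3) = −17 + 6·3. Hence 3·6 ≡ 1, so 3⁻¹ ≡ 6 (mod 17).
Multiplying by 6: t ≡ 6·13 = 78 ≡ 10 (mod 17).
Then n = 0 + 60·10 = 600.
Check: 600 mod 60 = 0, 600 mod 51 = 39. ✓

n = 600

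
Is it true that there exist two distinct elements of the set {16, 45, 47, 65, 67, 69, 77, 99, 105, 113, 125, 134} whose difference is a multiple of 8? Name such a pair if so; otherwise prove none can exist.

Reduce each element mod 8: 16↦0, 45↦5, 47↦7, 65↦1, 67↦3, 69↦5, 77↦5, 99↦3, 105↦1, 113↦1, 125↦5, 134↦6. The residue 5 repeats (at 45 and 69), and 69 − 45 = 24 = 3·8.

Yes: 45 and 69.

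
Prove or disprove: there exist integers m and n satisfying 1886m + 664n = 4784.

Since gcd(1886, 664) = 2 and 4784 = 2·2392, Bézout's identity guarantees a solution.
Dividing through by 2 reduces the equation to 943m + 332n = 2392.
Euclidean algorithm: 943 = 2·332 + 279, 332 = 1·279 + 53, 279 = 5·53 + 14, 53 = 3·14 + 11, 14 = 1·11 + 3, 11 = 3·3 + 2, 3 = 1·2 + 1, 2 = 2·1 + 0.
Back-substituting, 1 = 3 − 1·2 = 3 − (11 − 3·3) = −11 + 4·3 = −11 + 4·(14 − 1·11) = 4·14 − 5·11 = 4·14 − 5·(53 − 3·14) = −5·53 + 19·14 = −5·53 + 19·(279 − 5·53) = 19·279 − 100·53 = 19·279 − 100·(332 − 1·279) = −100·332 + 119·279 = −100·332 + 119·(943 − 2·332) = 119·943 − 338·332; that is, 943·119 + 332·(-338) = 1.
Multiplying through by 2392: m = 119·2392 = 284648, n = (-338)·2392 = -808496 is a solution.
Shifting by a multiple of (332, −943) keeps it a solution: m = 284648 − 857·332 = 124, n = -808496 + 857·943 = -345.
Indeed 1886·124 + 664·(-345) = 233864 − 229080 = 4784.

m = 124, n = -345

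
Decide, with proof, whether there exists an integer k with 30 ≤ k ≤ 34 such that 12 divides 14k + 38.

No, no such integer k in that range exists.

For k = 30, 31, …, 34 the values of 14k + 38 modulo 12 are 2, 4, 6, 8, 10 respectively.
None is 0, so 12 never divides 14k + 38 on this range.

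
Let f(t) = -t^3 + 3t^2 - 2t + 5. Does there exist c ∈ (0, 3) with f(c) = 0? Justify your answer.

Yes, such a c exists.

f(0) = 5 and f(3) = -1, which have opposite signs.
Since f is a polynomial it is continuous on [0, 3].
The Intermediate Value Theorem then guarantees some c ∈ (0, 3) with f(c) = 0.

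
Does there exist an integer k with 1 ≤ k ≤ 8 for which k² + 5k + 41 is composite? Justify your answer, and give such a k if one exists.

At k = 4: 4² + 5·4 + 41 = 77 = 7·11, which is composite.

k = 4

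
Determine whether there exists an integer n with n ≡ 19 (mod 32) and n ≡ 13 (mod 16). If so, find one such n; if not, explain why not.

No, no such integer exists.

Both moduli are multiples of 16 = gcd(32, 16), so any solution would satisfy n ≡ 19 and n ≡ 13 modulo 16 simultaneously.
But 19 mod 16 = 3 while 13 mod 16 = 13, a contradiction.
Therefore no such n exists.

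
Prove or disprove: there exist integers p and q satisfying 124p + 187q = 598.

Since gcd(124, 187) = 1, every integer is an integer combination of 124 and 187.
Run the Euclidean algorithm on 187 and 124: 187 = 1·124 + 63, 124 = 1·63 + 61, 63 = 1·61 + 2, 61 = 30·2 + 1, 2 = 2·1 + 0.
Working back up the chain: 1 = 61 − 30·2 = 61 − 30·(63 − 1·61) = −30·63 + 31·61 = −30·63 + 31·(124 − 1·63) = 31·124 − 61·63 = 31·124 − 61·(187 − 1·124) = −61·187 + 92·124. So 124·92 + 187·(-61) = 1.
Multiplying through by 598: p = 92·598 = 55016, q = (-61)·598 = -36478 is a solution.
The general solution is p = 55016 + 187k, q = -36478 − 124k; taking k = -294 gives the smaller pair p = 38, q = -22.
Check: 124·38 + 187·(-22) = 4712 − 4114 = 598. ✓

p = 38, q = -22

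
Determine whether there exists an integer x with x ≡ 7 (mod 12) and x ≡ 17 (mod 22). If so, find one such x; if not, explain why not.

x = 127

The moduli are not coprime: gcd(12, 22) = 2. Compatibility requires 2 ∣ (17 − 7) = 10, which holds, so solutions exist.
Write x = 7 + 12t. Then 12t ≡ 17 − 7 ≡ 10 (mod 22); dividing through by 2 gives 6t ≡ 5 (mod 11).
Since 6·2 = 12 = 1·11 + 1, the inverse of 6 mod 11 is 2.
Multiplying by 2: t ≡ 2·5 = 10 (mod 11).
Then x = 7 + 12·10 = 127.
Check: 127 mod 12 = 7, 127 mod 22 = 17. ✓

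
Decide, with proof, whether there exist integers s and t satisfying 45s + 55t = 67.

No such integers exist.

Both 45 and 55 are divisible by gcd(45, 55) = 5, hence so is any combination 45s + 55t.
But 67 is not a multiple of 5 (it leaves remainder 2).
So the equation is unsolvable over ℤ.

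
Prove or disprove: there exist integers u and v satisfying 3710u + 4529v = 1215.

No such integers exist.

Both 3710 and 4529 are divisible by gcd(3710, 4529) = 7, hence so is any combination 3710u + 4529v.
But 1215 is not a multiple of 7 (it leaves remainder 4).
Therefore 3710u + 4529v = 1215 has no solution in integers.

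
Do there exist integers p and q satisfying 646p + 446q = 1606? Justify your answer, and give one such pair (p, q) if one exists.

p = 95, q = -134

gcd(646, 446) = 2, and 2 divides 1606, so integer solutions exist.
Dividing through by 2 reduces the equation to 323p + 223q = 803.
Dividing repeatedly: 323 = 1·223 + 100, 223 = 2·100 + 23, 100 = 4·23 + 8, 23 = 2·8 + 7, 8 = 1·7 + 1, 7 = 7·1 + 0.
Back-substituting, 1 = 8 − 1·7 = 8 − (23 − 2·8) = −23 + 3·8 = −23 + 3·(100 − 4·23) = 3·100 − 13·23 = 3·100 − 13·(223 − 2·100) = −13·223 + 29·100 = −13·223 + 29·(323 − 1·223) = 29·323 − 42·223; that is, 323·29 + 223·(-42) = 1.
Scaling by 803 gives the particular solution (p, q) = (23287, -33726).
Subtracting 104·223 from p and adding 104·323 to q gives the tidier solution (95, -134).
Check: 646·95 + 446·(-134) = 61370 − 59764 = 1606. ✓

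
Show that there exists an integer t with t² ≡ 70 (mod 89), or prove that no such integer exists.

No, no such integer exists.

89 is prime, so by Euler's criterion 70 is a square mod 89 iff 70^((89−1)/2) = 70^44 ≡ 1 (mod 89).
Repeated squaring mod 89: 70^2 = 4900 ≡ 5; 70^4 ≡ 5² = 25 ≡ 25; 70^8 ≡ 25² = 625 ≡ 2; 70^16 ≡ 2² = 4 ≡ 4; 70^32 ≡ 4² = 16 ≡ 16.
Since 44 = 32 + 8 + 4, 70^44 ≡ 16 · 2 · 25; multiplying out mod 89: 16·2 = 32 ≡ 32, then 32·25 = 800 ≡ 88. Thus 70^44 ≡ 88 ≡ −1 (mod 89).
The value −1 means 70 is a non-residue modulo 89, so t² ≡ 70 (mod 89) is impossible.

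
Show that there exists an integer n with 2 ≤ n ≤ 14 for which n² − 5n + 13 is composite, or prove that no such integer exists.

At n = 7: 7² − 5·7 + 13 = 27 = 3·9, which is composite.

n = 7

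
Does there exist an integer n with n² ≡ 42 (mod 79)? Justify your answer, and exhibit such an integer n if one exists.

n = 11 works: 11² = 121, and 121 − 42 = 79 = 1·79.

n = 11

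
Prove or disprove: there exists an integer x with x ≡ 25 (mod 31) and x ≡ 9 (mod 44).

x = 273

The moduli 31 and 44 are coprime, so by the Chinese Remainder Theorem a unique solution modulo 1364 exists.
Write x = 25 + 31t and require 25 + 31t ≡ 9 (mod 44), i.e. 31t ≡ 28 (mod 44).
Invert 31 mod 44 by the Euclidean algorithm: 44 = 1·31 + 13, 31 = 2·13 + 5, 13 = 2·5 + 3, 5 = 1·3 + 2, 3 = 1·2 + 1, 2 = 2·1 + 0; back-substituting, 1 = 3 − 1·2 = 3 − (5 − 1·3) = −5 + 2·3 = −5 + 2·(13 − 2·5) = 2·13 − 5·5 = 2·13 − 5·(31 − 2·13) = −5·31 + 12·13 = −5·31 + 12·(44 − 1·31) = 12·44 − 17·31. Hence 31·(-17) ≡ 1, so 31⁻¹ ≡ -17 ≡ 27 (mod 44).
Therefore t ≡ 27·28 = 756 ≡ 8 (mod 44).
Taking t = 8 gives x = 25 + 31·8 = 273.
Check: 273 mod 31 = 25, 273 mod 44 = 9. ✓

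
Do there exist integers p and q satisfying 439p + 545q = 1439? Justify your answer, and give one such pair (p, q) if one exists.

Since gcd(439, 545) = 1, every integer is an integer combination of 439 and 545.
Euclidean algorithm: 545 = 1·439 + 106, 439 = 4·106 + 15, 106 = 7·15 + 1, 15 = 15·1 + 0.
Working back up the chain: 1 = 106 − 7·15 = 106 − 7·(439 − 4·106) = −7·439 + 29·106 = −7·439 + 29·(545 − 1·439) = 29·545 − 36·439. So 439·(-36) + 545·29 = 1.
Scaling by 1439 gives the particular solution (p, q) = (-51804, 41731).
The general solution is p = -51804 + 545k, q = 41731 − 439k; taking k = 96 gives the smaller pair p = 516, q = -413.
Indeed 439·516 + 545·(-413) = 226524 − 225085 = 1439.

p = 516, q = -413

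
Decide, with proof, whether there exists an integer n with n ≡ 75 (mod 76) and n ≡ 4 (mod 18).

No, no such integer exists.

Reduce both congruences modulo 2, which divides 76 and 18: they say n ≡ 75 (mod 2) and n ≡ 4 (mod 2).
However 75 ≡ 1 and 4 ≡ 0 (mod 2), and 1 ≠ 0.
So no integer satisfies both congruences.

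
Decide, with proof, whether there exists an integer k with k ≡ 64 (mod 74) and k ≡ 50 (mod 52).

k = 1766

The moduli are not coprime: gcd(74, 52) = 2. Compatibility requires 2 ∣ (50 − 64) = -14, which holds, so solutions exist.
Put k = 64 + 74t, so we need 74t ≡ 38 (mod 52), equivalently (divide by 2) 37t ≡ 19 (mod 26).
37 ≡ 11 (mod 26), so this reads 11t ≡ 19 (mod 26). Note 11·19 = 209 ≡ 1 (mod 26) (as 209 − 1 = 8·26), so 11⁻¹ ≡ 19.
Multiplying by 19: t ≡ 19·19 = 361 ≡ 23 (mod 26).
Then k = 64 + 74·23 = 1766.
Verify: 1766 = 23·74 + 64 and 1766 = 33·52 + 50. ✓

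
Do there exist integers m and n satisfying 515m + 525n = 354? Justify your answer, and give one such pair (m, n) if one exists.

Any value of 515m + 525n is a multiple of gcd(515, 525) = 5.
But 354 is not a multiple of 5 (it leaves remainder 4).
Therefore 515m + 525n = 354 has no solution in integers.

No, no such integers exist.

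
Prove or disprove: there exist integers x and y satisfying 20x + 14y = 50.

x = 6, y = -5

gcd(20, 14) = 2, and 2 divides 50, so integer solutions exist.
Dividing through by 2 reduces the equation to 10x + 7y = 25.
Run the Euclidean algorithm on 10 and 7: 10 = 1·7 + 3, 7 = 2·3 + 1, 3 = 3·1 + 0.
Unwinding: 1 = 7 − 2·3 = 7 − 2·(10 − 1·7) = −2·10 + 3·7, i.e. 10·(-2) + 7·3 = 1.
Scaling by 25 gives the particular solution (x, y) = (-50, 75).
Adding 8·7 to x and subtracting 8·10 from y gives the tidier solution (6, -5).
Indeed 20·6 + 14·(-5) = 120 − 70 = 50.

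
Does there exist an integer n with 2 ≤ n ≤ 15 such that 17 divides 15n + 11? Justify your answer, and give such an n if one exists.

n = 14

For n = 2, 3, …, 13 the values 41, 56, 71, 86, 101, 116, 131, 146, 161, 176, 191, 206 are not multiples of 17. At n = 14 we get 15·14 + 11 = 221, and 221 = 17·13.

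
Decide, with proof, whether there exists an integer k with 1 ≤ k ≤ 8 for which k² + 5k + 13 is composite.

At k = 4: 4² + 5·4 + 13 = 49 = 7·7, which is composite.

k = 4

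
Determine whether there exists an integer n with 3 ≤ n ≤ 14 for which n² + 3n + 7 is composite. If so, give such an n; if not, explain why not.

At n = 4: 4² + 3·4 + 7 = 35 = 5·7, which is composite.

n = 4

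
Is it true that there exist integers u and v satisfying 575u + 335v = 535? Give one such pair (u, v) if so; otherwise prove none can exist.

Every value of 575u + 335v is a multiple of gcd(575, 335) = 5; since 5 ∣ 535, solutions exist.
Dividing through by 5 reduces the equation to 115u + 67v = 107.
Run the Euclidean algorithm on 115 and 67: 115 = 1·67 + 48, 67 = 1·48 + 19, 48 = 2·19 + 10, 19 = 1·10 + 9, 10 = 1·9 + 1, 9 = 9·1 + 0.
Back-substituting, 1 = 10 − 1·9 = 10 − (19 − 1·10) = −19 + 2·10 = −19 + 2·(48 − 2·19) = 2·48 − 5·19 = 2·48 − 5·(67 − 1·48) = −5·67 + 7·48 = −5·67 + 7·(115 − 1·67) = 7·115 − 12·67; that is, 115·7 + 67·(-12) = 1.
Scaling by 107 gives the particular solution (u, v) = (749, -1284).
Subtracting 11·67 from u and adding 11·115 to v gives the tidier solution (12, -19).
Check: 575·12 + 335·(-19) = 6900 − 6365 = 535. ✓

u = 12, v = -19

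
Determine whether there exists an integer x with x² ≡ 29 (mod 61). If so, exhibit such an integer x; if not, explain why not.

No such integer exists.

Apply Euler's criterion with the prime 61: 29 is a quadratic residue iff 29^30 ≡ 1 (mod 61), and a non-residue iff it is ≡ −1.
Repeated squaring mod 61: 29^2 = 841 ≡ 48; 29^4 ≡ 48² = 2304 ≡ 47; 29^8 ≡ 47² = 2209 ≡ 13; 29^16 ≡ 13² = 169 ≡ 47.
Since 30 = 16 + 8 + 4 + 2, 29^30 ≡ 47 · 13 · 47 · 48; multiplying out mod 61: 47·13 = 611 ≡ 1, then 1·47 = 47 ≡ 47, then 47·48 = 2256 ≡ 60. Thus 29^30 ≡ 60 ≡ −1 (mod 61).
By Euler's criterion 29 is a quadratic non-residue mod 61: no x satisfies x² ≡ 29 (mod 61).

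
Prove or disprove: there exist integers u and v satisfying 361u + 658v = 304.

Since gcd(361, 658) = 1, every integer is an integer combination of 361 and 658.
Run the Euclidean algorithm on 658 and 361: 658 = 1·361 + 297, 361 = 1·297 + 64, 297 = 4·64 + 41, 64 = 1·41 + 23, 41 = 1·23 + 18, 23 = 1·18 + 5, 18 = 3·5 + 3, 5 = 1·3 + 2, 3 = 1·2 + 1, 2 = 2·1 + 0.
Unwinding: 1 = 3 − 1·2 = 3 − (5 − 1·3) = −5 + 2·3 = −5 + 2·(18 − 3·5) = 2·18 − 7·5 = 2·18 − 7·(23 − 1·18) = −7·23 + 9·18 = −7·23 + 9·(41 − 1·23) = 9·41 − 16·23 = 9·41 − 16·(64 − 1·41) = −16·64 + 25·41 = −16·64 + 25·(297 − 4·64) = 25·297 − 116·64 = 25·297 − 116·(361 − 1·297) = −116·361 + 141·297 = −116·361 + 141·(658 − 1·361) = 141·658 − 257·361, i.e. 361·(-257) + 658·141 = 1.
Multiplying through by 304: u = (-257)·304 = -78128, v = 141·304 = 42864 is a solution.
Shifting by a multiple of (658, −361) keeps it a solution: u = -78128 + 119·658 = 174, v = 42864 − 119·361 = -95.
Indeed 361·174 + 658·(-95) = 62814 − 62510 = 304.

u = 174, v = -95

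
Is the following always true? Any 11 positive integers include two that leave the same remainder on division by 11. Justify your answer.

Take the 11 consecutive integers 44, 45, …, 54: their residues mod 11 are all distinct because 11 ≤ 11.
So no two of them leave the same remainder on division by 11; the claim fails for this set.

No, the set {44, 45, 46, 47, 48, 49, 50, 51, 52, 53, 54} is a counterexample.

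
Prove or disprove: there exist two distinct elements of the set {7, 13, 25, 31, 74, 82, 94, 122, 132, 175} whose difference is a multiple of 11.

No such pair exists.

Residues mod 11: 7↦7, 13↦2, 25↦3, 31↦9, 74↦8, 82↦5, 94↦6, 122↦1, 132↦0, 175↦10.
No residue repeats among the 10 elements, so no pair has difference ≡ 0 (mod 11).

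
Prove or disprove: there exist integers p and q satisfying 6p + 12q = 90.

p = 1, q = 7

gcd(6, 12) = 6, and 6 divides 90, so integer solutions exist.
Dividing through by 6 reduces the equation to 1p + 2q = 15.
With a unit coefficient on p, (p, q) = (15, 0) is an immediate solution.
Shifting by a multiple of (2, −1) keeps it a solution: p = 15 − 7·2 = 1, q = 0 + 7·1 = 7.
Indeed 6·1 + 12·7 = 6 + 84 = 90.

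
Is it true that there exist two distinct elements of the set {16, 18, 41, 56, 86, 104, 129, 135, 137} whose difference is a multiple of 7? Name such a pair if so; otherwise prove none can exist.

Yes: 16 and 86.

Both 16 and 86 leave remainder 2 on division by 7; their difference 70 = 10·7 is a multiple of 7.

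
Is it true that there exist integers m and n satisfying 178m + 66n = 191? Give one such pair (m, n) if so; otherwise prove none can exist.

Any value of 178m + 66n is a multiple of gcd(178, 66) = 2.
But 191 is not a multiple of 2 (it leaves remainder 1).
So the equation is unsolvable over ℤ.

No, no such integers exist.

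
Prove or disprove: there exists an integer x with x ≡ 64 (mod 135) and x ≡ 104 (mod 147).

No, no such integer exists.

gcd(135, 147) = 3. If x ≡ 64 (mod 135) and x ≡ 104 (mod 147), then x ≡ 64 (mod 3) and x ≡ 104 (mod 3).
These are incompatible: 64 − 104 = -40 is not divisible by 3.
Therefore no such x exists.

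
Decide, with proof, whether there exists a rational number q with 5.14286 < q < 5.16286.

Scale by 13: the interval becomes (66.85718, 67.11718), which contains the integer 67.
Hence 67/13 is a rational number with 5.14286 < 67/13 < 5.16286.

q = 67/13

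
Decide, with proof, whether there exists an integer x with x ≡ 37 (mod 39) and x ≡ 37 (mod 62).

Since 39 and 62 share no common factor, CRT says the pair of congruences has a solution (unique mod 2418).
Any solution of the first congruence is x = 37 + 39t; substituting into the second, 39t ≡ 37 − 37 ≡ 0 (mod 62).
t = 0 satisfies this.
Taking t = 0 gives x = 37 + 39·0 = 37.
Indeed 37 ≡ 37 (mod 39) and 37 ≡ 37 (mod 62).

x = 37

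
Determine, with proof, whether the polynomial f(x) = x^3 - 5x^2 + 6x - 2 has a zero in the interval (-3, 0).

No.

f(-3) = -92 and f(0) = -2, both negative, so a sign-change argument is unavailable; we show f keeps this sign on the whole interval.
Substitute x = −u, where 0 < u < 3 on the interval. Expanding, f(−u) = -u^3 - 5u^2 - 6u - 2.
All 4 nonzero coefficients of this polynomial in u are negative; hence for u > 0 the value is a sum of negative terms (the constant -2 among them).
Therefore f(x) < 0 throughout (-3, 0), and f has no zero there.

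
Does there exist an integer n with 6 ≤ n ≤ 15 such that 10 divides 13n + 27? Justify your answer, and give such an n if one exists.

At n = 11 we get 13·11 + 27 = 170, and 170 = 10·17.

n = 11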